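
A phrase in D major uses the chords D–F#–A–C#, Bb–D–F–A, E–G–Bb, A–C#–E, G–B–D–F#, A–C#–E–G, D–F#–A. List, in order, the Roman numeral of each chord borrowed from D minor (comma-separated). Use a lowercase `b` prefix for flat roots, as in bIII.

bVImaj7, ii°

In D major the diatonic chords are D, Em, F#m, G, A, Bm, C#dim. D–F#–A–C# = Dmaj7, A–C#–E = A, G–B–D–F# = Gmaj7, A–C#–E–G = A7 and D–F#–A = D all belong to that set. Bb–D–F–A is not: scale degree 6 in D major carries Bm (vi). In D minor the chord on that degree is Bbmaj7, so here it functions as bVImaj7, borrowed from the parallel minor. But E–G–Bb is foreign: the diatonic ii on degree 2 is Em, whereas Edim comes from D minor. It is labeled ii°.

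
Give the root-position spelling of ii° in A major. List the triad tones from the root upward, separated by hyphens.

ii° is built on scale degree 2, which is B in both A major and its parallel. In A minor the chord on B is B–D–F.

B-D-F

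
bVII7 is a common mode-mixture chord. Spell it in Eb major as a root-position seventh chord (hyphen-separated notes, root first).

Db-F-Ab-Cb

Scale degree 7 in Eb major is D. bVII7 uses the lowered form, Db, taken from Eb minor. In Eb minor the chord on Db is Db–F–Ab–Cb.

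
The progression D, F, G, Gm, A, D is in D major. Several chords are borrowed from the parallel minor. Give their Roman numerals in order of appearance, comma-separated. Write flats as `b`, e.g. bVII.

bIII, iv

D major has the diatonic set D, Em, F#m, G, A, Bm, C#dim. Of the given chords, D, G and A are diatonic. But F (F–A–C) is foreign: the diatonic iii on degree 3 is F#m, whereas F comes from D minor. It is labeled bIII. But Gm (G–Bb–D) is foreign: the diatonic IV on degree 4 is G, whereas Gm comes from D minor. It is labeled iv.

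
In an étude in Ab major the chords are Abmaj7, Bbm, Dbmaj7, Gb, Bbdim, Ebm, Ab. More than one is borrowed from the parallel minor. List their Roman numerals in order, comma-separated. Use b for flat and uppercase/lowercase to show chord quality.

bVII, ii°, v

The diatonic triads in Ab major are Ab, Bbm, Cm, Db, Eb, Fm, Gdim. Of the given chords, Abmaj7, Bbm, Dbmaj7 and Ab are diatonic. But Gb (Gb–Bb–Db) is foreign: the diatonic vii° on degree 7 is Gdim, whereas Gb comes from Ab minor. It is labeled bVII. Bbdim (Bb–Db–Fb) doesn't fit — on degree 2 Ab major would have Bbm (ii). Bbdim is the degree-2 chord of Ab minor, so it is the borrowed ii°. But Ebm (Eb–Gb–Bb) is foreign: the diatonic V on degree 5 is Eb, whereas Ebm comes from Ab minor. It is labeled v.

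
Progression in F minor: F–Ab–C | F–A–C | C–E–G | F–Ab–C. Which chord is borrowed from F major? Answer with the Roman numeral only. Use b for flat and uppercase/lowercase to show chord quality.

I

F minor has the diatonic set Fm, Gdim, Ab, Bbm, C, Db, Eb (with V from harmonic minor). F–Ab–C = Fm and C–E–G = C are both diatonic. F–A–C doesn't fit — on degree 1 F minor would have Fm (i). F is the degree-1 chord of F major, so it is the borrowed I.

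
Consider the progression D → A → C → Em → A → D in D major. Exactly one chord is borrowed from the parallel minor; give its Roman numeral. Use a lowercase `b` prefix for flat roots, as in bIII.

bVII

In D major the diatonic chords are D, Em, F#m, G, A, Bm, C#dim. Of the given chords, D, A and Em are diatonic. C (C–E–G) is not: scale degree 7 in D major carries C#dim (vii°). In D minor the chord on that degree is C, so here it functions as bVII, borrowed from the parallel minor.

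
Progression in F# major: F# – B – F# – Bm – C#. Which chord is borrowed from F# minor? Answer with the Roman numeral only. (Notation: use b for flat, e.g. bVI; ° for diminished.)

iv

The diatonic triads in F# major are F#, G#m, A#m, B, C#, D#m, E#dim. F#, B and C# are all diatonic. Bm (B–D–F#) is not: scale degree 4 in F# major carries B (IV). In F# minor the chord on that degree is Bm, so here it functions as iv, borrowed from the parallel minor.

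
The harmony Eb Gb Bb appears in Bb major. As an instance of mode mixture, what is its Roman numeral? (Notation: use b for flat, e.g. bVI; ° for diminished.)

iv

The root Eb is the diatonic 4th degree of Bb major; the borrowing shows in the chord quality. Eb–Gb–Bb is a minor chord — the form found in Bb minor, not the diatonic IV (Eb). Borrowed into Bb major it is written iv.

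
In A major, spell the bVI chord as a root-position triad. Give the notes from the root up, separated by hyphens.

F-A-C

bVI is built on the lowered scale degree 6. In A major degree 6 is F#; lowered it becomes F. Stacking thirds in A minor on F gives F–A–C.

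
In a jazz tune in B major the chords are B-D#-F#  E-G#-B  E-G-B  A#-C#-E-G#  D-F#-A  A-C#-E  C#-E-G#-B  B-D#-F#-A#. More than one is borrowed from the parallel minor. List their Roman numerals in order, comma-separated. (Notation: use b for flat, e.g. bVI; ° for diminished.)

iv, bIII, bVII

The diatonic triads in B major are B, C#m, D#m, E, F#, G#m, A#dim. Of the given chords, B–D#–F# = B, E–G#–B = E, A#–C#–E–G# = A#m7b5, C#–E–G#–B = C#m7 and B–D#–F#–A# = Bmaj7 are diatonic. But E–G–B is foreign: the diatonic IV on degree 4 is E, whereas Em comes from B minor. It is labeled iv. D–F#–A is not: scale degree 3 in B major carries D#m (iii). In B minor the chord on that degree is D, so here it functions as bIII, borrowed from the parallel minor. A–C#–E doesn't fit — on degree 7 B major would have A#dim (vii°). A is the degree-7 chord of B minor, so it is the borrowed bVII.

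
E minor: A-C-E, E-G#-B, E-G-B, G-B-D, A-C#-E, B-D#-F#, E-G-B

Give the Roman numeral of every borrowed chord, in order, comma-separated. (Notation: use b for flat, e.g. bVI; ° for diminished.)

I, IV

In E minor (with V from harmonic minor) the diatonic chords are Em, F#dim, G, Am, B, C, D. Of the given chords, A–C–E = Am, E–G–B = Em, G–B–D = G and B–D#–F# = B are diatonic. E–G#–B is not: scale degree 1 in E minor carries Em (i). In E major the chord on that degree is E, so here it functions as I, borrowed from the parallel major. A–C#–E doesn't fit — on degree 4 E minor would have Am (iv). A is the degree-4 chord of E major, so it is the borrowed IV.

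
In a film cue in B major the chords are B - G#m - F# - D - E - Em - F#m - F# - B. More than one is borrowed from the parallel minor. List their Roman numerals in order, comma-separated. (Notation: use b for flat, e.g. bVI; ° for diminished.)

In B major the diatonic chords are B, C#m, D#m, E, F#, G#m, A#dim. B, G#m, F# and E are all diatonic. But D (D–F#–A) is foreign: the diatonic iii on degree 3 is D#m, whereas D comes from B minor. It is labeled bIII. Em (E–G–B) is not: scale degree 4 in B major carries E (IV). In B minor the chord on that degree is Em, so here it functions as iv, borrowed from the parallel minor. F#m (F#–A–C#) is not: scale degree 5 in B major carries F# (V). In B minor the chord on that degree is F#m, so here it functions as v, borrowed from the parallel minor.

bIII, iv, v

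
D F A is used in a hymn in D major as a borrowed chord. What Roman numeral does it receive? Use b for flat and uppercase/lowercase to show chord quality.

D is scale degree 1 in D major. Diatonically D major has D (I) on that degree; D–F–A is instead the minor chord native to D minor, so it takes the label i.

i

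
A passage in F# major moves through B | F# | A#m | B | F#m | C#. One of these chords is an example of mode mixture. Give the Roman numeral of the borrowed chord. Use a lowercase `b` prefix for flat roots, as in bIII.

i

F# major has the diatonic set F#, G#m, A#m, B, C#, D#m, E#dim. Of the given chords, B, F#, A#m and C# are diatonic. F#m (F#–A–C#) doesn't fit — on degree 1 F# major would have F# (I). F#m is the degree-1 chord of F# minor, so it is the borrowed i.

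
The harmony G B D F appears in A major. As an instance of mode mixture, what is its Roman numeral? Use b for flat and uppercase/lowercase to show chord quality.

bVII7

In A major scale degree 7 is G#; G is its lowered form, from A minor. The diatonic chord on degree 7 would be G#dim (vii°), but G–B–D–F is the dominant-seventh chord from A minor. As a borrowed chord it is labeled bVII7.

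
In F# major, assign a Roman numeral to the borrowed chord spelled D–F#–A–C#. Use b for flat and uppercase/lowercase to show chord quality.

The root D is the lowered 6th scale degree — diatonically F# major has D# there. The diatonic chord on degree 6 would be D#m (vi), but D–F#–A–C# is the major-seventh chord from F# minor. As a borrowed chord it is labeled bVImaj7.

bVImaj7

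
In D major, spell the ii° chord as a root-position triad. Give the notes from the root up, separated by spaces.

The root, E, is scale degree 2 — the same note in D major and D minor; only the chord quality changes. Stacking thirds in D minor on E gives E–G–Bb.

E G Bb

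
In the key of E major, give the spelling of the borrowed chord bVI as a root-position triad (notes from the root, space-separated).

C E G

The root of bVI is the lowered 6th degree: C# becomes C. Building the major chord from the parallel minor on C: C–E–G.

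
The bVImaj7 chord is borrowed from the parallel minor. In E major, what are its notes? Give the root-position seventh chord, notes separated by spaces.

C E G B

The root of bVImaj7 is the lowered 6th degree: C# becomes C. Stacking thirds in E minor on C gives C–E–G–B.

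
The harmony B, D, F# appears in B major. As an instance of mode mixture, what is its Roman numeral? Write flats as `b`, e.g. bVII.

i

B is scale degree 1 in B major. B–D–F# is a minor chord — the form found in B minor, not the diatonic I (B). Borrowed into B major it is written i.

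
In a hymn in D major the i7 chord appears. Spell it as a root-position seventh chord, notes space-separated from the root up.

The root, D, is scale degree 1 — the same note in D major and D minor; only the chord quality changes. Stacking thirds in D minor on D gives D–F–A–C.

D F A C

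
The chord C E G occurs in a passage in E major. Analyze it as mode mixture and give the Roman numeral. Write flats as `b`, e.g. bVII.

bVI

In E major scale degree 6 is C#; C is its lowered form, from E minor. The diatonic chord on degree 6 would be C#m (vi), but C–E–G is the major chord from E minor. As a borrowed chord it is labeled bVI.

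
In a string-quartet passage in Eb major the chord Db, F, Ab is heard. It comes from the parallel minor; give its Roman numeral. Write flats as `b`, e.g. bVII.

bVII

Db is the lowered form of scale degree 7 in Eb major (the diatonic degree 7 is D). Db–F–Ab is a major chord — the form found in Eb minor, not the diatonic vii° (Ddim). Borrowed into Eb major it is written bVII.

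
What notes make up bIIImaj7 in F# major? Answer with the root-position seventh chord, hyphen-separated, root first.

bIIImaj7 is built on the lowered scale degree 3. In F# major degree 3 is A#; lowered it becomes A. Building the major-seventh chord from the parallel minor on A: A–C#–E–G#.

A-C#-E-G#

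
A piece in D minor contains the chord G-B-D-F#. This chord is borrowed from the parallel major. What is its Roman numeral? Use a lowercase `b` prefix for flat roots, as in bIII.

The root G is the diatonic 4th degree of D minor; the borrowing shows in the chord quality. The diatonic chord on degree 4 would be Gm (iv), but G–B–D–F# is the major-seventh chord from D major. As a borrowed chord it is labeled IVmaj7.

IVmaj7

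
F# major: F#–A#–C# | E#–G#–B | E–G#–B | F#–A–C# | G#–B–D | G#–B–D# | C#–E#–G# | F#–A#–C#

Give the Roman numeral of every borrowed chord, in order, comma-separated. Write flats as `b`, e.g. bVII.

bVII, i, ii°

The diatonic triads in F# major are F#, G#m, A#m, B, C#, D#m, E#dim. Of the given chords, F#–A#–C# = F#, E#–G#–B = E#dim, G#–B–D# = G#m and C#–E#–G# = C# are diatonic. E–G#–B doesn't fit — on degree 7 F# major would have E#dim (vii°). E is the degree-7 chord of F# minor, so it is the borrowed bVII. But F#–A–C# is foreign: the diatonic I on degree 1 is F#, whereas F#m comes from F# minor. It is labeled i. G#–B–D doesn't fit — on degree 2 F# major would have G#m (ii). G#dim is the degree-2 chord of F# minor, so it is the borrowed ii°.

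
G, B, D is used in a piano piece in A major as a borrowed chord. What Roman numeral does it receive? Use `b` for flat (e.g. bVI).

In A major scale degree 7 is G#; G is its lowered form, from A minor. Diatonically A major has G#dim (vii°) on that degree; G–B–D is instead the major chord native to A minor, so it takes the label bVII.

bVII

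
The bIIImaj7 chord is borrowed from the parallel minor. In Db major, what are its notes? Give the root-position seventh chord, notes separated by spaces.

Scale degree 3 in Db major is F. bIIImaj7 uses the lowered form, Fb, taken from Db minor. In Db minor the chord on Fb is Fb–Ab–Cb–Eb.

Fb Ab Cb Eb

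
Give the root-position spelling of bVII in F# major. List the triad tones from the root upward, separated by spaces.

Scale degree 7 in F# major is E#. bVII uses the lowered form, E, taken from F# minor. In F# minor the chord on E is E–G#–B.

E G# B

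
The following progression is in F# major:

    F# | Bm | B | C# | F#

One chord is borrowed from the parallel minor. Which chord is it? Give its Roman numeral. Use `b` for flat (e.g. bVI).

iv

In F# major the diatonic chords are F#, G#m, A#m, B, C#, D#m, E#dim. Of the given chords, F#, B and C# are diatonic. Bm (B–D–F#) doesn't fit — on degree 4 F# major would have B (IV). Bm is the degree-4 chord of F# minor, so it is the borrowed iv.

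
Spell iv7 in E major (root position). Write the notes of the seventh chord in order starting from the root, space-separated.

iv7 is built on scale degree 4, which is A in both E major and its parallel. Stacking thirds in E minor on A gives A–C–E–G.

A C E G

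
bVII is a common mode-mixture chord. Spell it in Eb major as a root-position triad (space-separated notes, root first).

Scale degree 7 in Eb major is D. bVII uses the lowered form, Db, taken from Eb minor. Building the major chord from the parallel minor on Db: Db–F–Ab.

Db F Ab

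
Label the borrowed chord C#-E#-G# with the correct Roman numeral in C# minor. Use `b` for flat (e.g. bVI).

I

The root C# is the diatonic 1st degree of C# minor; the borrowing shows in the chord quality. C#–E#–G# is a major chord — the form found in C# major, not the diatonic i (C#m). Borrowed into C# minor it is written I.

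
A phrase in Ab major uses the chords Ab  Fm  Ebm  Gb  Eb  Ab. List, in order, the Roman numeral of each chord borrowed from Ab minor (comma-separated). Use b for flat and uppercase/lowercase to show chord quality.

Ab major has the diatonic set Ab, Bbm, Cm, Db, Eb, Fm, Gdim. Of the given chords, Ab, Fm and Eb are diatonic. Ebm (Eb–Gb–Bb) doesn't fit — on degree 5 Ab major would have Eb (V). Ebm is the degree-5 chord of Ab minor, so it is the borrowed v. But Gb (Gb–Bb–Db) is foreign: the diatonic vii° on degree 7 is Gdim, whereas Gb comes from Ab minor. It is labeled bVII.

v, bVII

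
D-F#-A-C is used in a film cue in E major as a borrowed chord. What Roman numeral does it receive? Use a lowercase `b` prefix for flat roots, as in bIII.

bVII7

In E major scale degree 7 is D#; D is its lowered form, from E minor. The diatonic chord on degree 7 would be D#dim (vii°), but D–F#–A–C is the dominant-seventh chord from E minor. As a borrowed chord it is labeled bVII7.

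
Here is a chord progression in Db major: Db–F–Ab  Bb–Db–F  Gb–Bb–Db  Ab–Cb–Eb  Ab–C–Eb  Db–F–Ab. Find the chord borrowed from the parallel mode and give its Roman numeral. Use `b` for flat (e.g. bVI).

The diatonic triads in Db major are Db, Ebm, Fm, Gb, Ab, Bbm, Cdim. Db–F–Ab = Db, Bb–Db–F = Bbm, Gb–Bb–Db = Gb and Ab–C–Eb = Ab all belong to that set. But Ab–Cb–Eb is foreign: the diatonic V on degree 5 is Ab, whereas Abm comes from Db minor. It is labeled v.

v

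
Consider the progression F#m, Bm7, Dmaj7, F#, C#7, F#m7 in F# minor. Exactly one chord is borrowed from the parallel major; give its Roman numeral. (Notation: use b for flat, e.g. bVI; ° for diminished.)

I

F# minor has the diatonic set F#m, G#dim, A, Bm, C#, D, E (with V from harmonic minor). Of the given chords, F#m, Bm7, Dmaj7, C#7 and F#m7 are diatonic. F# (F#–A#–C#) is not: scale degree 1 in F# minor carries F#m (i). In F# major the chord on that degree is F#, so here it functions as I, borrowed from the parallel major.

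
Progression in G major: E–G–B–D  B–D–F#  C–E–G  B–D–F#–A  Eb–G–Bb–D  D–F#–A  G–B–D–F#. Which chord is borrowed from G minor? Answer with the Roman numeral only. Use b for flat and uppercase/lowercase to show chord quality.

G major has the diatonic set G, Am, Bm, C, D, Em, F#dim. E–G–B–D = Em7, B–D–F# = Bm, C–E–G = C, B–D–F#–A = Bm7, D–F#–A = D and G–B–D–F# = Gmaj7 are all diatonic. But Eb–G–Bb–D is foreign: the diatonic vi on degree 6 is Em, whereas Ebmaj7 comes from G minor. It is labeled bVImaj7.

bVImaj7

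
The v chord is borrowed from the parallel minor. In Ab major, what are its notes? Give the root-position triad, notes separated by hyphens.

The root, Eb, is scale degree 5 — the same note in Ab major and Ab minor; only the chord quality changes. Stacking thirds in Ab minor on Eb gives Eb–Gb–Bb.

Eb-Gb-Bb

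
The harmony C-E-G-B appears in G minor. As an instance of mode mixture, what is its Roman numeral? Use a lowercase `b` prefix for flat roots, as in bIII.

C is scale degree 4 in G minor. C–E–G–B is a major-seventh chord — the form found in G major, not the diatonic iv (Cm). Borrowed into G minor it is written IVmaj7.

IVmaj7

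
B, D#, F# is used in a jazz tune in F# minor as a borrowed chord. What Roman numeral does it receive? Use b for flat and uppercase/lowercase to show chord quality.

IV

The root B is the diatonic 4th degree of F# minor; the borrowing shows in the chord quality. B–D#–F# is a major chord — the form found in F# major, not the diatonic iv (Bm). Borrowed into F# minor it is written IV.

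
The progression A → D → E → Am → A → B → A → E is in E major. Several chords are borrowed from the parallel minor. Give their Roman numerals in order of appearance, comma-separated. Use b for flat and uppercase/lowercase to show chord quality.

The diatonic triads in E major are E, F#m, G#m, A, B, C#m, D#dim. A, E and B all belong to that set. D (D–F#–A) doesn't fit — on degree 7 E major would have D#dim (vii°). D is the degree-7 chord of E minor, so it is the borrowed bVII. But Am (A–C–E) is foreign: the diatonic IV on degree 4 is A, whereas Am comes from E minor. It is labeled iv.

bVII, iv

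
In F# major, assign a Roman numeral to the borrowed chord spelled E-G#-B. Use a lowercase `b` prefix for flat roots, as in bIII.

bVII

E is the lowered form of scale degree 7 in F# major (the diatonic degree 7 is E#). Diatonically F# major has E#dim (vii°) on that degree; E–G#–B is instead the major chord native to F# minor, so it takes the label bVII.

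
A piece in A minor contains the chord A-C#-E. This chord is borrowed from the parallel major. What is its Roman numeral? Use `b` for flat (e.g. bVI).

I

The root A is the diatonic 1st degree of A minor; the borrowing shows in the chord quality. Diatonically A minor has Am (i) on that degree; A–C#–E is instead the major chord native to A major, so it takes the label I.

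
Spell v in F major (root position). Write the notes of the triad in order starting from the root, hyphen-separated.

The root, C, is scale degree 5 — the same note in F major and F minor; only the chord quality changes. Building the minor chord from the parallel minor on C: C–Eb–G.

C-Eb-G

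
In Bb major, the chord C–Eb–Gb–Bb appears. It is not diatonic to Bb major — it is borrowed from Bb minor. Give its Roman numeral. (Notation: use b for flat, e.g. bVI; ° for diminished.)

The root C is the diatonic 2nd degree of Bb major; the borrowing shows in the chord quality. Diatonically Bb major has Cm (ii) on that degree; C–Eb–Gb–Bb is instead the half-diminished-seventh chord native to Bb minor, so it takes the label iiø7.

iiø7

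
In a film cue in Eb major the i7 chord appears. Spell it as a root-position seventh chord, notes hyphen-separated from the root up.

Eb-Gb-Bb-Db

The root, Eb, is scale degree 1 — the same note in Eb major and Eb minor; only the chord quality changes. Stacking thirds in Eb minor on Eb gives Eb–Gb–Bb–Db.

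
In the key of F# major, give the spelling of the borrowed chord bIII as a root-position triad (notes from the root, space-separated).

The root of bIII is the lowered 3rd degree: A# becomes A. Stacking thirds in F# minor on A gives A–C#–E.

A C# E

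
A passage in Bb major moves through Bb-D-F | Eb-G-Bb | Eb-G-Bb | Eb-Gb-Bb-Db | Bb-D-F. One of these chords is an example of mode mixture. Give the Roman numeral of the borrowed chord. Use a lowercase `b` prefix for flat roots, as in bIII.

iv7

In Bb major the diatonic chords are Bb, Cm, Dm, Eb, F, Gm, Adim. Of the given chords, Bb–D–F = Bb and Eb–G–Bb = Eb are diatonic. Eb–Gb–Bb–Db is not: scale degree 4 in Bb major carries Eb (IV). In Bb minor the chord on that degree is Ebm7, so here it functions as iv7, borrowed from the parallel minor.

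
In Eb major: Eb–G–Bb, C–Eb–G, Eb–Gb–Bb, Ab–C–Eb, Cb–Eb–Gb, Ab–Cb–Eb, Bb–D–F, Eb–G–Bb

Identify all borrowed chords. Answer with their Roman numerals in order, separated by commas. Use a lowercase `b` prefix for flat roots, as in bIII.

i, bVI, iv

Eb major has the diatonic set Eb, Fm, Gm, Ab, Bb, Cm, Ddim. Eb–G–Bb = Eb, C–Eb–G = Cm, Ab–C–Eb = Ab and Bb–D–F = Bb all belong to that set. Eb–Gb–Bb doesn't fit — on degree 1 Eb major would have Eb (I). Ebm is the degree-1 chord of Eb minor, so it is the borrowed i. Cb–Eb–Gb doesn't fit — on degree 6 Eb major would have Cm (vi). Cb is the degree-6 chord of Eb minor, so it is the borrowed bVI. But Ab–Cb–Eb is foreign: the diatonic IV on degree 4 is Ab, whereas Abm comes from Eb minor. It is labeled iv.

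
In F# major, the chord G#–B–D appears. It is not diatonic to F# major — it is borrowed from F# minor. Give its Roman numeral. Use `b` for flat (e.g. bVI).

ii°

The root G# is the diatonic 2nd degree of F# major; the borrowing shows in the chord quality. G#–B–D is a diminished chord — the form found in F# minor, not the diatonic ii (G#m). Borrowed into F# major it is written ii°.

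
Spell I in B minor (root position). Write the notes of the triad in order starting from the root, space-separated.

The root, B, is scale degree 1 — the same note in B minor and B major; only the chord quality changes. Building the major chord from the parallel major on B: B–D#–F#.

B D# F#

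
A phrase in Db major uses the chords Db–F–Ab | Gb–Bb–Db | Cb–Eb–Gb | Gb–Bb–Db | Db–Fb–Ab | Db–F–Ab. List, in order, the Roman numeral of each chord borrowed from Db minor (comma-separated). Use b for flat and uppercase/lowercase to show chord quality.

bVII, i

The diatonic triads in Db major are Db, Ebm, Fm, Gb, Ab, Bbm, Cdim. Db–F–Ab = Db and Gb–Bb–Db = Gb are both diatonic. Cb–Eb–Gb is not: scale degree 7 in Db major carries Cdim (vii°). In Db minor the chord on that degree is Cb, so here it functions as bVII, borrowed from the parallel minor. But Db–Fb–Ab is foreign: the diatonic I on degree 1 is Db, whereas Dbm comes from Db minor. It is labeled i.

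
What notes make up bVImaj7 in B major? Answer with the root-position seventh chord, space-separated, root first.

G B D F#

The root of bVImaj7 is the lowered 6th degree: G# becomes G. Stacking thirds in B minor on G gives G–B–D–F#.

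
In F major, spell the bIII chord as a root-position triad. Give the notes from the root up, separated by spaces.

Ab C Eb

The root of bIII is the lowered 3rd degree: A becomes Ab. Building the major chord from the parallel minor on Ab: Ab–C–Eb.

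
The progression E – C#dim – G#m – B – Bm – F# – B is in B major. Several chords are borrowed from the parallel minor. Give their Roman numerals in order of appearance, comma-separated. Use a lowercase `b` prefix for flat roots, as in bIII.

ii°, i

In B major the diatonic chords are B, C#m, D#m, E, F#, G#m, A#dim. Of the given chords, E, G#m, B and F# are diatonic. C#dim (C#–E–G) is not: scale degree 2 in B major carries C#m (ii). In B minor the chord on that degree is C#dim, so here it functions as ii°, borrowed from the parallel minor. But Bm (B–D–F#) is foreign: the diatonic I on degree 1 is B, whereas Bm comes from B minor. It is labeled i.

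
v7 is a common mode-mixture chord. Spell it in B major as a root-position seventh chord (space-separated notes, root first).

F# A C# E

The root, F#, is scale degree 5 — the same note in B major and B minor; only the chord quality changes. Building the minor-seventh chord from the parallel minor on F#: F#–A–C#–E.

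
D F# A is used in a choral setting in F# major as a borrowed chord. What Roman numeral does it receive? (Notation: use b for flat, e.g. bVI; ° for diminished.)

bVI

In F# major scale degree 6 is D#; D is its lowered form, from F# minor. The diatonic chord on degree 6 would be D#m (vi), but D–F#–A is the major chord from F# minor. As a borrowed chord it is labeled bVI.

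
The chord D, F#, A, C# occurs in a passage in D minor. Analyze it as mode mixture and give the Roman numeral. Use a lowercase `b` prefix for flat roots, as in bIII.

Imaj7

D is scale degree 1 in D minor. D–F#–A–C# is a major-seventh chord — the form found in D major, not the diatonic i (Dm). Borrowed into D minor it is written Imaj7.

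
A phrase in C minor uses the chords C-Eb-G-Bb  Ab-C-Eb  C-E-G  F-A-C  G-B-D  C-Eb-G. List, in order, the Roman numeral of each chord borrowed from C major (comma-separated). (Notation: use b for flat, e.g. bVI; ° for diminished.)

C minor has the diatonic set Cm, Ddim, Eb, Fm, G, Ab, Bb (with V from harmonic minor). C–Eb–G–Bb = Cm7, Ab–C–Eb = Ab, G–B–D = G and C–Eb–G = Cm are all diatonic. C–E–G is not: scale degree 1 in C minor carries Cm (i). In C major the chord on that degree is C, so here it functions as I, borrowed from the parallel major. F–A–C doesn't fit — on degree 4 C minor would have Fm (iv). F is the degree-4 chord of C major, so it is the borrowed IV.

I, IV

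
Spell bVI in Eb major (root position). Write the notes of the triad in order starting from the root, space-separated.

The root of bVI is the lowered 6th degree: C becomes Cb. In Eb minor the chord on Cb is Cb–Eb–Gb.

Cb Eb Gb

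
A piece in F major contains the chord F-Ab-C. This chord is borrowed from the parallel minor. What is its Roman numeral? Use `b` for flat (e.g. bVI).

F is scale degree 1 in F major. The diatonic chord on degree 1 would be F (I), but F–Ab–C is the minor chord from F minor. As a borrowed chord it is labeled i.

i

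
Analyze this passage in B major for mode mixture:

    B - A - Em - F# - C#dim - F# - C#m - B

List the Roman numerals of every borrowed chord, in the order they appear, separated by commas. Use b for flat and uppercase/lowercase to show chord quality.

The diatonic triads in B major are B, C#m, D#m, E, F#, G#m, A#dim. B, F# and C#m all belong to that set. A (A–C#–E) is not: scale degree 7 in B major carries A#dim (vii°). In B minor the chord on that degree is A, so here it functions as bVII, borrowed from the parallel minor. But Em (E–G–B) is foreign: the diatonic IV on degree 4 is E, whereas Em comes from B minor. It is labeled iv. C#dim (C#–E–G) doesn't fit — on degree 2 B major would have C#m (ii). C#dim is the degree-2 chord of B minor, so it is the borrowed ii°.

bVII, iv, ii°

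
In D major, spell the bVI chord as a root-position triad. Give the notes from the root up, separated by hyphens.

Bb-D-F

bVI is built on the lowered scale degree 6. In D major degree 6 is B; lowered it becomes Bb. Stacking thirds in D minor on Bb gives Bb–D–F.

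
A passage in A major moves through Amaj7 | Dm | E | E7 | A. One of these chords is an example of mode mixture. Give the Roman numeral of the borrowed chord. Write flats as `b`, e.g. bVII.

The diatonic triads in A major are A, Bm, C#m, D, E, F#m, G#dim. Of the given chords, Amaj7, E, E7 and A are diatonic. But Dm (D–F–A) is foreign: the diatonic IV on degree 4 is D, whereas Dm comes from A minor. It is labeled iv.

iv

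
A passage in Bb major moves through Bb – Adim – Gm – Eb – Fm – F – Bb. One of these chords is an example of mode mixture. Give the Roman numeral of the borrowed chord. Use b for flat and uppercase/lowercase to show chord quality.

In Bb major the diatonic chords are Bb, Cm, Dm, Eb, F, Gm, Adim. Of the given chords, Bb, Adim, Gm, Eb and F are diatonic. But Fm (F–Ab–C) is foreign: the diatonic V on degree 5 is F, whereas Fm comes from Bb minor. It is labeled v.

v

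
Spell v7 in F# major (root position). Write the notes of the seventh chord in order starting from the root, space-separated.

v7 is built on scale degree 5, which is C# in both F# major and its parallel. Building the minor-seventh chord from the parallel minor on C#: C#–E–G#–B.

C# E G# B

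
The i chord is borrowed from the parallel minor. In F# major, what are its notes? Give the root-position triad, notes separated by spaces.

F# A C#

The root, F#, is scale degree 1 — the same note in F# major and F# minor; only the chord quality changes. In F# minor the chord on F# is F#–A–C#.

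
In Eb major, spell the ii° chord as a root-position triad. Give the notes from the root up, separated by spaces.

F Ab Cb

The root, F, is scale degree 2 — the same note in Eb major and Eb minor; only the chord quality changes. Stacking thirds in Eb minor on F gives F–Ab–Cb.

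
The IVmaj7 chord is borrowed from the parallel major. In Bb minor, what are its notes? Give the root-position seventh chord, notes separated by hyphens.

The root, Eb, is scale degree 4 — the same note in Bb minor and Bb major; only the chord quality changes. In Bb major the chord on Eb is Eb–G–Bb–D.

Eb-G-Bb-D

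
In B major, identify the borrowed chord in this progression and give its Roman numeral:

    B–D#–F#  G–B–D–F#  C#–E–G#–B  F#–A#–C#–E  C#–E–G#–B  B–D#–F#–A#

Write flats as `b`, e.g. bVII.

bVImaj7

In B major the diatonic chords are B, C#m, D#m, E, F#, G#m, A#dim. B–D#–F# = B, C#–E–G#–B = C#m7, F#–A#–C#–E = F#7 and B–D#–F#–A# = Bmaj7 are all diatonic. But G–B–D–F# is foreign: the diatonic vi on degree 6 is G#m, whereas Gmaj7 comes from B minor. It is labeled bVImaj7.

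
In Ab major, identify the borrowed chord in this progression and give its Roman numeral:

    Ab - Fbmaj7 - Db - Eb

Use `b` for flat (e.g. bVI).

Ab major has the diatonic set Ab, Bbm, Cm, Db, Eb, Fm, Gdim. Ab, Db and Eb are all diatonic. Fbmaj7 (Fb–Ab–Cb–Eb) doesn't fit — on degree 6 Ab major would have Fm (vi). Fbmaj7 is the degree-6 chord of Ab minor, so it is the borrowed bVImaj7.

bVImaj7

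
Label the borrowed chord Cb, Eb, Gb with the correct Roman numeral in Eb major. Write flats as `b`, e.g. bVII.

The root Cb is the lowered 6th scale degree — diatonically Eb major has C there. Diatonically Eb major has Cm (vi) on that degree; Cb–Eb–Gb is instead the major chord native to Eb minor, so it takes the label bVI.

bVI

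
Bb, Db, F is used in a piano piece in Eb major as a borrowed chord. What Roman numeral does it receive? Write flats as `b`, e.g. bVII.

v

Bb is scale degree 5 in Eb major. Bb–Db–F is a minor chord — the form found in Eb minor, not the diatonic V (Bb). Borrowed into Eb major it is written v.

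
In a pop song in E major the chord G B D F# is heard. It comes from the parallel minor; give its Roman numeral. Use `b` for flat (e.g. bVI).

bIIImaj7

In E major scale degree 3 is G#; G is its lowered form, from E minor. Diatonically E major has G#m (iii) on that degree; G–B–D–F# is instead the major-seventh chord native to E minor, so it takes the label bIIImaj7.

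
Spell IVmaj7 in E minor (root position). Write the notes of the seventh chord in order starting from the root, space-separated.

A C# E G#

The root, A, is scale degree 4 — the same note in E minor and E major; only the chord quality changes. In E major the chord on A is A–C#–E–G#.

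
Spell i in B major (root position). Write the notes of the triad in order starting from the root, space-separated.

B D F#

i is built on scale degree 1, which is B in both B major and its parallel. Stacking thirds in B minor on B gives B–D–F#.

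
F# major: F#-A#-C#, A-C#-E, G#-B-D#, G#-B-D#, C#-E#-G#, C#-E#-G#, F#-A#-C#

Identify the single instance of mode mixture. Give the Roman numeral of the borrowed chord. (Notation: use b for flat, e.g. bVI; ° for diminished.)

The diatonic triads in F# major are F#, G#m, A#m, B, C#, D#m, E#dim. Of the given chords, F#–A#–C# = F#, G#–B–D# = G#m and C#–E#–G# = C# are diatonic. But A–C#–E is foreign: the diatonic iii on degree 3 is A#m, whereas A comes from F# minor. It is labeled bIII.

bIII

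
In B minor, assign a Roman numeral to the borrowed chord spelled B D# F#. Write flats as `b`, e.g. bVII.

I

The root B is the diatonic 1st degree of B minor; the borrowing shows in the chord quality. The diatonic chord on degree 1 would be Bm (i), but B–D#–F# is the major chord from B major. As a borrowed chord it is labeled I.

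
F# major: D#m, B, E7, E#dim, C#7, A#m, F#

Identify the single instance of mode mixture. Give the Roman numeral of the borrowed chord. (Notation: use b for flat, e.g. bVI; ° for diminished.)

In F# major the diatonic chords are F#, G#m, A#m, B, C#, D#m, E#dim. D#m, B, E#dim, C#7, A#m and F# all belong to that set. But E7 (E–G#–B–D) is foreign: the diatonic vii° on degree 7 is E#dim, whereas E7 comes from F# minor. It is labeled bVII7.

bVII7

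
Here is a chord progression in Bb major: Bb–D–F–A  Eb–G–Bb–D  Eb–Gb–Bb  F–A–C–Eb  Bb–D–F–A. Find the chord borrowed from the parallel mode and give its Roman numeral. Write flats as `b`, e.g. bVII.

The diatonic triads in Bb major are Bb, Cm, Dm, Eb, F, Gm, Adim. Of the given chords, Bb–D–F–A = Bbmaj7, Eb–G–Bb–D = Ebmaj7 and F–A–C–Eb = F7 are diatonic. Eb–Gb–Bb is not: scale degree 4 in Bb major carries Eb (IV). In Bb minor the chord on that degree is Ebm, so here it functions as iv, borrowed from the parallel minor.

iv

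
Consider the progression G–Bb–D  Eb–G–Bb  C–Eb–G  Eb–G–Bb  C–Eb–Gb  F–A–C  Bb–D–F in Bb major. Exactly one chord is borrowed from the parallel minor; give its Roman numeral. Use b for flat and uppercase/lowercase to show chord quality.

Bb major has the diatonic set Bb, Cm, Dm, Eb, F, Gm, Adim. G–Bb–D = Gm, Eb–G–Bb = Eb, C–Eb–G = Cm, F–A–C = F and Bb–D–F = Bb all belong to that set. But C–Eb–Gb is foreign: the diatonic ii on degree 2 is Cm, whereas Cdim comes from Bb minor. It is labeled ii°.

ii°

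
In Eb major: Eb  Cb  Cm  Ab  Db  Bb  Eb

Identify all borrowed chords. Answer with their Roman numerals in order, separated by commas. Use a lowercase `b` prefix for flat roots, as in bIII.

bVI, bVII

The diatonic triads in Eb major are Eb, Fm, Gm, Ab, Bb, Cm, Ddim. Eb, Cm, Ab and Bb are all diatonic. Cb (Cb–Eb–Gb) doesn't fit — on degree 6 Eb major would have Cm (vi). Cb is the degree-6 chord of Eb minor, so it is the borrowed bVI. But Db (Db–F–Ab) is foreign: the diatonic vii° on degree 7 is Ddim, whereas Db comes from Eb minor. It is labeled bVII.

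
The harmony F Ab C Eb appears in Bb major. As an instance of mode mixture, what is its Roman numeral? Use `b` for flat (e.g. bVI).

F is scale degree 5 in Bb major. The diatonic chord on degree 5 would be F (V), but F–Ab–C–Eb is the minor-seventh chord from Bb minor. As a borrowed chord it is labeled v7.

v7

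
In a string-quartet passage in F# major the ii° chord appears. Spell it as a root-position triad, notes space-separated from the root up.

G# B D

The root, G#, is scale degree 2 — the same note in F# major and F# minor; only the chord quality changes. Building the diminished chord from the parallel minor on G#: G#–B–D.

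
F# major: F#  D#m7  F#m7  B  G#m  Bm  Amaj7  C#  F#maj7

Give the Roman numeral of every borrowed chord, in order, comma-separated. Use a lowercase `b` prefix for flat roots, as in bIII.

i7, iv, bIIImaj7

F# major has the diatonic set F#, G#m, A#m, B, C#, D#m, E#dim. F#, D#m7, B, G#m, C# and F#maj7 are all diatonic. But F#m7 (F#–A–C#–E) is foreign: the diatonic I on degree 1 is F#, whereas F#m7 comes from F# minor. It is labeled i7. Bm (B–D–F#) doesn't fit — on degree 4 F# major would have B (IV). Bm is the degree-4 chord of F# minor, so it is the borrowed iv. Amaj7 (A–C#–E–G#) is not: scale degree 3 in F# major carries A#m (iii). In F# minor the chord on that degree is Amaj7, so here it functions as bIIImaj7, borrowed from the parallel minor.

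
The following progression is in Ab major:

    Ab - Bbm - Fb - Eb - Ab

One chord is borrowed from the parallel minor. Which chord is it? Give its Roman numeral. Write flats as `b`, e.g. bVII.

Ab major has the diatonic set Ab, Bbm, Cm, Db, Eb, Fm, Gdim. Ab, Bbm and Eb are all diatonic. Fb (Fb–Ab–Cb) is not: scale degree 6 in Ab major carries Fm (vi). In Ab minor the chord on that degree is Fb, so here it functions as bVI, borrowed from the parallel minor.

bVI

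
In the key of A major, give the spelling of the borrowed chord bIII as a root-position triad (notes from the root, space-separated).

C E G

The root of bIII is the lowered 3rd degree: C# becomes C. Stacking thirds in A minor on C gives C–E–G.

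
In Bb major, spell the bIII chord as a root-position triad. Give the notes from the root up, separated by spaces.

Db F Ab

bIII is built on the lowered scale degree 3. In Bb major degree 3 is D; lowered it becomes Db. Stacking thirds in Bb minor on Db gives Db–F–Ab.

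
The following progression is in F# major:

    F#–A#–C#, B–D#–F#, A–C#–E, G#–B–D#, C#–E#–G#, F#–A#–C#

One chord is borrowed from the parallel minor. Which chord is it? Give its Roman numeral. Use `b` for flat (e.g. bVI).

The diatonic triads in F# major are F#, G#m, A#m, B, C#, D#m, E#dim. Of the given chords, F#–A#–C# = F#, B–D#–F# = B, G#–B–D# = G#m and C#–E#–G# = C# are diatonic. But A–C#–E is foreign: the diatonic iii on degree 3 is A#m, whereas A comes from F# minor. It is labeled bIII.

bIII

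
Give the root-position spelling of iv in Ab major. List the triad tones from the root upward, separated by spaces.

The root, Db, is scale degree 4 — the same note in Ab major and Ab minor; only the chord quality changes. Building the minor chord from the parallel minor on Db: Db–Fb–Ab.

Db Fb Ab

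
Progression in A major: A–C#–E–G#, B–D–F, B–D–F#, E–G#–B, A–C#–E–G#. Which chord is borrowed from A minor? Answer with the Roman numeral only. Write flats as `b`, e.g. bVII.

ii°

In A major the diatonic chords are A, Bm, C#m, D, E, F#m, G#dim. A–C#–E–G# = Amaj7, B–D–F# = Bm and E–G#–B = E are all diatonic. But B–D–F is foreign: the diatonic ii on degree 2 is Bm, whereas Bdim comes from A minor. It is labeled ii°.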